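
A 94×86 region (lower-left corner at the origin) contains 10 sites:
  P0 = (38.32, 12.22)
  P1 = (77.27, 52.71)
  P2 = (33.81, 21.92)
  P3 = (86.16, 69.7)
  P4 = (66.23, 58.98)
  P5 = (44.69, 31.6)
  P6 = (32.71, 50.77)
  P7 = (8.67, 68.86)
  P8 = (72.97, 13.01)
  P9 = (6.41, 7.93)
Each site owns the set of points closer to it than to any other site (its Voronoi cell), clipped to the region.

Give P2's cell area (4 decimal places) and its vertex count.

1. box [0,94]×[0,86]: [(0, 0) (94, 0) (94, 86) (0, 86)]
2. ⊥bis P2·P0 via (36.065,17.07): [(0, 0.3016) (94, 44.0068) (94, 86) (0, 86)]  |A|=6001.5041
3. ⊥bis P2·P1 via (55.54,37.315): [(0, 0.3016) (61.5035, 28.8976) (21.0483, 86) (0, 86)]  |A|=3236.3267
4. ⊥bis P2·P3 via (59.985,45.81): [(0, 0.3016) (61.5035, 28.8976) (21.0483, 86) (0, 86)]  |A|=3236.3267
5. ⊥bis P2·P4 via (50.02,40.45): [(0, 84.2074) (0, 0.3016) (61.5035, 28.8976) (58.6961, 32.8602)]  |A|=2624.4662
6. ⊥bis P2·P5 via (39.25,26.76): [(0, 70.8757) (0, 0.3016) (44.4165, 20.953)]  |A|=1567.3267
7. ⊥bis P2·P6 via (33.26,36.345): [(30.8054, 36.2514) (0, 35.0769) (0, 0.3016) (44.4165, 20.953)]  |A|=1015.9272
8. ⊥bis P2·P7 via (21.24,45.39): [(30.8054, 36.2514) (2.1359, 35.1583) (0, 34.0143) (0, 0.3016) (44.4165, 20.953)]  |A|=1014.7925
9. ⊥bis P2·P8 via (53.39,17.465): [(30.8054, 36.2514) (2.1359, 35.1583) (0, 34.0143) (0, 0.3016) (44.4165, 20.953)]  |A|=1014.7925
10. ⊥bis P2·P9 via (20.11,14.925): [(30.8054, 36.2514) (9.6332, 35.4442) (22.2859, 10.6634) (44.4165, 20.953)]  |A|=506.7457
11. canonical 4-gon: [(30.8054, 36.2514) (9.6332, 35.4442) (22.2859, 10.6634) (44.4165, 20.953)]
12. shoelace: 506.7457

Area of P2's cell: 506.7457 (4 vertices)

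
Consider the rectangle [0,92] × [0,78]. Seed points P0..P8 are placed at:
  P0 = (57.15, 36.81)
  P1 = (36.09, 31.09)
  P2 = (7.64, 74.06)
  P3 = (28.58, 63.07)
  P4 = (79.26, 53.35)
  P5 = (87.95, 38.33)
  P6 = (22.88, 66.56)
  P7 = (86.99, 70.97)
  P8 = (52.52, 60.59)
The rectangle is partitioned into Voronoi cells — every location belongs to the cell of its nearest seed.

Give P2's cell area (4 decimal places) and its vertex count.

Area of P2's cell: 368.4941 (3 vertices)

1. box [0,92]×[0,78]: [(0, 0) (92, 0) (92, 78) (0, 78)]
2. ⊥bis P2·P0 via (32.395,55.435): [(0, 12.3779) (49.3723, 78) (0, 78)]  |A|=1619.9567
3. ⊥bis P2·P1 via (21.865,52.575): [(0, 38.0984) (38.5593, 63.6281) (49.3723, 78) (0, 78)]  |A|=1124.0749
4. ⊥bis P2·P3 via (18.11,68.565): [(0, 38.0984) (3.2492, 40.2497) (23.0618, 78) (0, 78)]  |A|=500.1191
5. ⊥bis P2·P4 via (43.45,63.705): [(0, 38.0984) (3.2492, 40.2497) (23.0618, 78) (0, 78)]  |A|=500.1191
6. ⊥bis P2·P5 via (47.795,56.195): [(0, 38.0984) (3.2492, 40.2497) (23.0618, 78) (0, 78)]  |A|=500.1191
7. ⊥bis P2·P6 via (15.26,70.31): [(0, 39.3017) (19.0444, 78) (0, 78)]  |A|=368.4941
8. ⊥bis P2·P7 via (47.315,72.515): [(0, 39.3017) (19.0444, 78) (0, 78)]  |A|=368.4941
9. ⊥bis P2·P8 via (30.08,67.325): [(0, 39.3017) (19.0444, 78) (0, 78)]  |A|=368.4941
10. canonical 3-gon: [(0, 39.3017) (19.0444, 78) (0, 78)]
11. shoelace: 368.4941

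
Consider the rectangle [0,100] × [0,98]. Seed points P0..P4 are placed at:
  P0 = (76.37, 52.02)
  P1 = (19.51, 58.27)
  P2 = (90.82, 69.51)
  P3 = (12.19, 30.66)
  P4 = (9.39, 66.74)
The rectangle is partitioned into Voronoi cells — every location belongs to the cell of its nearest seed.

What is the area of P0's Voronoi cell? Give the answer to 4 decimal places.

1. box [0,100]×[0,98]: [(0, 0) (100, 0) (100, 98) (0, 98)]
2. ⊥bis P0·P1 via (47.94,55.145): [(41.8785, 0) (100, 0) (100, 98) (52.6506, 98)]  |A|=5168.0744
3. ⊥bis P0·P2 via (83.595,60.765): [(51.4747, 87.3023) (41.8785, 0) (100, 0) (100, 47.2114)]  |A|=3682.5451
4. ⊥bis P0·P3 via (44.28,41.34): [(51.4747, 87.3023) (45.8906, 36.5006) (58.0385, 0) (100, 0) (100, 47.2114)]  |A|=3387.62
5. ⊥bis P0·P4 via (42.88,59.38): [(51.4747, 87.3023) (45.8906, 36.5006) (58.0385, 0) (100, 0) (100, 47.2114)]  |A|=3387.62
6. canonical 5-gon: [(51.4747, 87.3023) (45.8906, 36.5006) (58.0385, 0) (100, 0) (100, 47.2114)]
7. shoelace: 3387.62

Area of P0's cell: 3387.6200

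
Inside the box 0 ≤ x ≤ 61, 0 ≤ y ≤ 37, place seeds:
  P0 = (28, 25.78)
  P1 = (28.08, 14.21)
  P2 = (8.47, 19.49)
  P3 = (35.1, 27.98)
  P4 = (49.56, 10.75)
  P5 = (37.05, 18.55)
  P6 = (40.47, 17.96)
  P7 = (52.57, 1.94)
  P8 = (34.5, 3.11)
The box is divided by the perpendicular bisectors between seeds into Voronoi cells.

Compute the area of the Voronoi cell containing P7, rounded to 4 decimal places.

1. box [0,61]×[0,37]: [(0, 0) (61, 0) (61, 37) (0, 37)]
2. ⊥bis P7·P0 via (40.285,13.86): [(26.8368, 0) (61, 0) (61, 35.2093)]  |A|=601.4314
3. ⊥bis P7·P1 via (40.325,8.075): [(46.3606, 20.1217) (36.2793, 0) (61, 0) (61, 35.2093)]  |A|=506.4324
4. ⊥bis P7·P2 via (30.52,10.715): [(46.3606, 20.1217) (36.2793, 0) (61, 0) (61, 35.2093)]  |A|=506.4324
5. ⊥bis P7·P3 via (43.835,14.96): [(43.7439, 14.8989) (36.2793, 0) (61, 0) (61, 26.4758)]  |A|=412.5906
6. ⊥bis P7·P4 via (51.065,6.345): [(37.0611, 1.5605) (36.2793, 0) (61, 0) (61, 9.7394)]  |A|=135.8628
7. ⊥bis P7·P5 via (44.81,10.245): [(37.0611, 1.5605) (36.2793, 0) (61, 0) (61, 9.7394)]  |A|=135.8628
8. ⊥bis P7·P6 via (46.52,9.95): [(37.0611, 1.5605) (36.2793, 0) (61, 0) (61, 9.7394)]  |A|=135.8628
9. ⊥bis P7·P8 via (43.535,2.525): [(43.6176, 3.8005) (43.3715, 0) (61, 0) (61, 9.7394)]  |A|=118.1457
10. canonical 4-gon: [(43.6176, 3.8005) (43.3715, 0) (61, 0) (61, 9.7394)]
11. shoelace: 118.1457

Area of P7's cell: 118.1457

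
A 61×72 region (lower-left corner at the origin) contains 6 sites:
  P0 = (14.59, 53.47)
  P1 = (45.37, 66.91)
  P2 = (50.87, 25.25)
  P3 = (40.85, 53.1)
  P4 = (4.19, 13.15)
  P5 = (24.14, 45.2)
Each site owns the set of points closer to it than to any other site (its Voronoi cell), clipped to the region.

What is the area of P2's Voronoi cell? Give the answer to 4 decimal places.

Area of P2's cell: 1186.2535

1. box [0,61]×[0,72]: [(0, 0) (61, 0) (61, 72) (0, 72)]
2. ⊥bis P2·P0 via (32.73,39.36): [(2.1143, 0) (61, 0) (61, 72) (58.1187, 72)]  |A|=2223.6148
3. ⊥bis P2·P1 via (48.12,46.08): [(36.794, 44.5847) (2.1143, 0) (61, 0) (61, 47.7804)]  |A|=1890.9891
4. ⊥bis P2·P3 via (45.86,39.175): [(27.4278, 32.5434) (2.1143, 0) (61, 0) (61, 44.6221)]  |A|=1707.2028
5. ⊥bis P2·P4 via (27.53,19.2): [(27.4278, 32.5434) (24.9102, 29.3068) (32.5069, 0) (61, 0) (61, 44.6221)]  |A|=1261.8482
6. ⊥bis P2·P5 via (37.505,35.225): [(38.4682, 36.5155) (27.0182, 21.1743) (32.5069, 0) (61, 0) (61, 44.6221)]  |A|=1186.2535
7. canonical 5-gon: [(38.4682, 36.5155) (27.0182, 21.1743) (32.5069, 0) (61, 0) (61, 44.6221)]
8. shoelace: 1186.2535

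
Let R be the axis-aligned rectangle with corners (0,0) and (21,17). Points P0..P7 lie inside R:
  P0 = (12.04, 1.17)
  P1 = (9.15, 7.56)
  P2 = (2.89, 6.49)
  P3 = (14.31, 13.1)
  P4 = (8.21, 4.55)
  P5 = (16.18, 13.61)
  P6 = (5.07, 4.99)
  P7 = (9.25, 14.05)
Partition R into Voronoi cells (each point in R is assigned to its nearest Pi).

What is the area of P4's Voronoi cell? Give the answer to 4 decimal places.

Area of P4's cell: 21.7664

1. box [0,21]×[0,17]: [(0, 0) (21, 0) (21, 17) (0, 17)]
2. ⊥bis P4·P0 via (10.125,2.86): [(0, 0) (7.601, 0) (21, 15.1829) (21, 17) (0, 17)]  |A|=255.2827
3. ⊥bis P4·P1 via (8.68,6.055): [(0, 8.7657) (0, 0) (7.601, 0) (12.0232, 5.0109)]  |A|=71.7401
4. ⊥bis P4·P2 via (5.55,5.52): [(6.0452, 6.8778) (3.5371, 0) (7.601, 0) (12.0232, 5.0109)]  |A|=33.0814
5. ⊥bis P4·P3 via (11.26,8.825): [(6.0452, 6.8778) (3.5371, 0) (7.601, 0) (12.0232, 5.0109)]  |A|=33.0814
6. ⊥bis P4·P5 via (12.195,9.08): [(6.0452, 6.8778) (3.5371, 0) (7.601, 0) (12.0232, 5.0109)]  |A|=33.0814
7. ⊥bis P4·P6 via (6.64,4.77): [(6.898, 6.6115) (5.9716, 0) (7.601, 0) (12.0232, 5.0109)]  |A|=21.7664
8. ⊥bis P4·P7 via (8.73,9.3): [(6.898, 6.6115) (5.9716, 0) (7.601, 0) (12.0232, 5.0109)]  |A|=21.7664
9. canonical 4-gon: [(6.898, 6.6115) (5.9716, 0) (7.601, 0) (12.0232, 5.0109)]
10. shoelace: 21.7664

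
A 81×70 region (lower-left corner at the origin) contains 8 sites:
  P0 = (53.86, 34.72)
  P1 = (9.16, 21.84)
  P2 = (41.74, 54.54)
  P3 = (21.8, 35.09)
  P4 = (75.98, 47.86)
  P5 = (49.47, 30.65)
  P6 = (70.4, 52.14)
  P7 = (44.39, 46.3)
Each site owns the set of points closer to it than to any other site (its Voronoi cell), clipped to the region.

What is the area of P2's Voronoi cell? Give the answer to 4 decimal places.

Area of P2's cell: 788.5693

1. box [0,81]×[0,70]: [(0, 0) (81, 0) (81, 70) (0, 70)]
2. ⊥bis P2·P0 via (47.8,44.63): [(0, 15.4001) (81, 64.9319) (81, 70) (0, 70)]  |A|=2416.552
3. ⊥bis P2·P1 via (25.45,38.19): [(0, 63.5466) (29.9449, 33.7116) (81, 64.9319) (81, 70) (0, 70)]  |A|=1695.6806
4. ⊥bis P2·P3 via (31.77,44.815): [(37.8722, 38.5591) (81, 64.9319) (81, 70) (7.2039, 70)]  |A|=1269.3959
5. ⊥bis P2·P4 via (58.86,51.2): [(37.8722, 38.5591) (58.9028, 51.4194) (62.5278, 70) (7.2039, 70)]  |A|=1041.788
6. ⊥bis P2·P5 via (45.605,42.595): [(36.735, 39.725) (43.1991, 41.8165) (58.9028, 51.4194) (62.5278, 70) (7.2039, 70)]  |A|=1036.8306
7. ⊥bis P2·P6 via (56.07,53.34): [(36.735, 39.725) (43.1991, 41.8165) (55.7476, 49.49) (57.4651, 70) (7.2039, 70)]  |A|=959.0974
8. ⊥bis P2·P7 via (43.065,50.42): [(30.3054, 46.3165) (56.1786, 54.6374) (57.4651, 70) (7.2039, 70)]  |A|=788.5693
9. canonical 4-gon: [(30.3054, 46.3165) (56.1786, 54.6374) (57.4651, 70) (7.2039, 70)]
10. shoelace: 788.5693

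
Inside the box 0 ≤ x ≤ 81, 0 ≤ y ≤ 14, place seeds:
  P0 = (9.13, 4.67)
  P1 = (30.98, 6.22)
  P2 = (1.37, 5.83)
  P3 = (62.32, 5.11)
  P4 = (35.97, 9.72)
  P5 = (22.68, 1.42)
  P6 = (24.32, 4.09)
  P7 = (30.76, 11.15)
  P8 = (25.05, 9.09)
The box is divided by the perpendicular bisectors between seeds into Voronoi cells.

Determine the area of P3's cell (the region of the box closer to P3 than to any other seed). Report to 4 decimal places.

1. box [0,81]×[0,14]: [(0, 0) (81, 0) (81, 14) (0, 14)]
2. ⊥bis P3·P0 via (35.725,4.89): [(35.7655, 0) (81, 0) (81, 14) (35.6496, 14)]  |A|=634.0944
3. ⊥bis P3·P1 via (46.65,5.665): [(46.4494, 0) (81, 0) (81, 14) (46.9452, 14)]  |A|=480.238
4. ⊥bis P3·P2 via (31.845,5.47): [(46.4494, 0) (81, 0) (81, 14) (46.9452, 14)]  |A|=480.238
5. ⊥bis P3·P4 via (49.145,7.415): [(47.8477, 0) (81, 0) (81, 14) (50.2971, 14)]  |A|=446.9865
6. ⊥bis P3·P5 via (42.5,3.265): [(47.8477, 0) (81, 0) (81, 14) (50.2971, 14)]  |A|=446.9865
7. ⊥bis P3·P6 via (43.32,4.6): [(47.8477, 0) (81, 0) (81, 14) (50.2971, 14)]  |A|=446.9865
8. ⊥bis P3·P7 via (46.54,8.13): [(47.8477, 0) (81, 0) (81, 14) (50.2971, 14)]  |A|=446.9865
9. ⊥bis P3·P8 via (43.685,7.1): [(47.8477, 0) (81, 0) (81, 14) (50.2971, 14)]  |A|=446.9865
10. canonical 4-gon: [(47.8477, 0) (81, 0) (81, 14) (50.2971, 14)]
11. shoelace: 446.9865

Area of P3's cell: 446.9865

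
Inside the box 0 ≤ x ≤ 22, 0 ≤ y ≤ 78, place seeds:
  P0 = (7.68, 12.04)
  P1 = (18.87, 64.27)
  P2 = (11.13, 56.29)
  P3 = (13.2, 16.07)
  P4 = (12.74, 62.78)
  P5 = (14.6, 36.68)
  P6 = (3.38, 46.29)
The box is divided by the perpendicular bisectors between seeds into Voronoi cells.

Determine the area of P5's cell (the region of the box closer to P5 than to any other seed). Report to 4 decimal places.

Area of P5's cell: 342.5481

1. box [0,22]×[0,78]: [(0, 0) (22, 0) (22, 78) (0, 78)]
2. ⊥bis P5·P0 via (11.14,24.36): [(0, 27.4886) (22, 21.31) (22, 78) (0, 78)]  |A|=1179.215
3. ⊥bis P5·P1 via (16.735,50.475): [(0, 53.065) (0, 27.4886) (22, 21.31) (22, 49.6602)]  |A|=593.1919
4. ⊥bis P5·P2 via (12.865,46.485): [(0, 44.2085) (0, 27.4886) (22, 21.31) (22, 48.1014)]  |A|=478.6247
5. ⊥bis P5·P3 via (13.9,26.375): [(0, 44.2085) (0, 27.4886) (0.7956, 27.2652) (22, 25.8248) (22, 48.1014)]  |A|=430.7585
6. ⊥bis P5·P4 via (13.67,49.73): [(0, 44.2085) (0, 27.4886) (0.7956, 27.2652) (22, 25.8248) (22, 48.1014)]  |A|=430.7585
7. ⊥bis P5·P6 via (8.99,41.485): [(13.3453, 46.57) (0, 30.9889) (0, 27.4886) (0.7956, 27.2652) (22, 25.8248) (22, 48.1014)]  |A|=342.5481
8. canonical 6-gon: [(13.3453, 46.57) (0, 30.9889) (0, 27.4886) (0.7956, 27.2652) (22, 25.8248) (22, 48.1014)]
9. shoelace: 342.5481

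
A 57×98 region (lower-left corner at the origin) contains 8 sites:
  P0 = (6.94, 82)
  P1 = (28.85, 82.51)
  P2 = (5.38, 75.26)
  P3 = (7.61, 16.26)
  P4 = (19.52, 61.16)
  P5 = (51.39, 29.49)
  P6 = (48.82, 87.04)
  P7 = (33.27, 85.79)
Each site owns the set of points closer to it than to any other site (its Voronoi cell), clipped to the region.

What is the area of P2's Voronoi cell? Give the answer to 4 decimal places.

1. box [0,57]×[0,98]: [(0, 0) (57, 0) (57, 98) (0, 98)]
2. ⊥bis P2·P0 via (6.16,78.63): [(0, 80.0558) (0, 0) (57, 0) (57, 66.8629)]  |A|=4187.1811
3. ⊥bis P2·P1 via (17.115,78.885): [(18.0434, 75.8795) (0, 80.0558) (0, 0) (41.483, 0)]  |A|=2296.0934
4. ⊥bis P2·P3 via (6.495,45.76): [(27.1068, 46.5391) (18.0434, 75.8795) (0, 80.0558) (0, 45.5145)]  |A|=713.9274
5. ⊥bis P2·P4 via (12.45,68.21): [(18.5293, 74.3066) (18.0434, 75.8795) (0, 80.0558) (0, 55.7247)]  |A|=238.5954
6. ⊥bis P2·P5 via (28.385,52.375): [(18.5293, 74.3066) (18.0434, 75.8795) (0, 80.0558) (0, 55.7247)]  |A|=238.5954
7. ⊥bis P2·P6 via (27.1,81.15): [(18.5293, 74.3066) (18.0434, 75.8795) (0, 80.0558) (0, 55.7247)]  |A|=238.5954
8. ⊥bis P2·P7 via (19.325,80.525): [(18.5293, 74.3066) (18.0434, 75.8795) (0, 80.0558) (0, 55.7247)]  |A|=238.5954
9. canonical 4-gon: [(18.5293, 74.3066) (18.0434, 75.8795) (0, 80.0558) (0, 55.7247)]
10. shoelace: 238.5954

Area of P2's cell: 238.5954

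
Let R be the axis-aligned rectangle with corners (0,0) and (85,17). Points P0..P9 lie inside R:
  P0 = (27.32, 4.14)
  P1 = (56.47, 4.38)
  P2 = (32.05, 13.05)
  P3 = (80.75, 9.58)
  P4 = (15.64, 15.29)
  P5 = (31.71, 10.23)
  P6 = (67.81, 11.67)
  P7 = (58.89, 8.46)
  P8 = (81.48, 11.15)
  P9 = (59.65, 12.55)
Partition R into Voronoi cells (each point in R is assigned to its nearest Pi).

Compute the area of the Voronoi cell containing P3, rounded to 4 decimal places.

Area of P3's cell: 126.9420

1. box [0,85]×[0,17]: [(0, 0) (85, 0) (85, 17) (0, 17)]
2. ⊥bis P3·P0 via (54.035,6.86): [(54.7335, 0) (85, 0) (85, 17) (53.0026, 17)]  |A|=529.2436
3. ⊥bis P3·P1 via (68.61,6.98): [(70.1049, 0) (85, 0) (85, 17) (66.464, 17)]  |A|=284.1641
4. ⊥bis P3·P2 via (56.4,11.315): [(70.1049, 0) (85, 0) (85, 17) (66.464, 17)]  |A|=284.1641
5. ⊥bis P3·P4 via (48.195,12.435): [(70.1049, 0) (85, 0) (85, 17) (66.464, 17)]  |A|=284.1641
6. ⊥bis P3·P5 via (56.23,9.905): [(70.1049, 0) (85, 0) (85, 17) (66.464, 17)]  |A|=284.1641
7. ⊥bis P3·P6 via (74.28,10.625): [(72.5639, 0) (85, 0) (85, 17) (75.3097, 17)]  |A|=188.0747
8. ⊥bis P3·P7 via (69.82,9.02): [(72.5639, 0) (85, 0) (85, 17) (75.3097, 17)]  |A|=188.0747
9. ⊥bis P3·P8 via (81.115,10.365): [(74.7184, 13.3392) (72.5639, 0) (85, 0) (85, 8.5586)]  |A|=126.942
10. ⊥bis P3·P9 via (70.2,11.065): [(74.7184, 13.3392) (72.5639, 0) (85, 0) (85, 8.5586)]  |A|=126.942
11. canonical 4-gon: [(74.7184, 13.3392) (72.5639, 0) (85, 0) (85, 8.5586)]
12. shoelace: 126.942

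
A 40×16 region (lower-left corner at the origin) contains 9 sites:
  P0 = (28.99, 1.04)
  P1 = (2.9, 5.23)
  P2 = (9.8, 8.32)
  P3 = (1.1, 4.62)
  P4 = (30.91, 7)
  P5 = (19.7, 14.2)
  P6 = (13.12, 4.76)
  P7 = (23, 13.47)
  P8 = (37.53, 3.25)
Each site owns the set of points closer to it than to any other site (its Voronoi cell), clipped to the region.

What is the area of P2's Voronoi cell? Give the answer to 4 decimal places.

1. box [0,40]×[0,16]: [(0, 0) (40, 0) (40, 16) (0, 16)]
2. ⊥bis P2·P0 via (19.395,4.68): [(0, 0) (17.6196, 0) (23.6894, 16) (0, 16)]  |A|=330.4718
3. ⊥bis P2·P1 via (6.35,6.775): [(9.384, 0) (17.6196, 0) (23.6894, 16) (2.2188, 16)]  |A|=237.6492
4. ⊥bis P2·P3 via (5.45,6.47): [(9.384, 0) (17.6196, 0) (23.6894, 16) (2.2188, 16)]  |A|=237.6492
5. ⊥bis P2·P4 via (20.355,7.66): [(9.384, 0) (17.6196, 0) (20.3213, 7.1218) (20.8765, 16) (2.2188, 16)]  |A|=225.1625
6. ⊥bis P2·P5 via (14.75,11.26): [(9.384, 0) (17.6196, 0) (19.1078, 3.9229) (11.9347, 16) (2.2188, 16)]  |A|=166.6681
7. ⊥bis P2·P6 via (11.46,6.54): [(7.9296, 3.2476) (15.3814, 10.197) (11.9347, 16) (2.2188, 16)]  |A|=95.5476
8. ⊥bis P2·P7 via (16.4,10.895): [(7.9296, 3.2476) (15.3814, 10.197) (11.9347, 16) (2.2188, 16)]  |A|=95.5476
9. ⊥bis P2·P8 via (23.665,5.785): [(7.9296, 3.2476) (15.3814, 10.197) (11.9347, 16) (2.2188, 16)]  |A|=95.5476
10. canonical 4-gon: [(7.9296, 3.2476) (15.3814, 10.197) (11.9347, 16) (2.2188, 16)]
11. shoelace: 95.5476

Area of P2's cell: 95.5476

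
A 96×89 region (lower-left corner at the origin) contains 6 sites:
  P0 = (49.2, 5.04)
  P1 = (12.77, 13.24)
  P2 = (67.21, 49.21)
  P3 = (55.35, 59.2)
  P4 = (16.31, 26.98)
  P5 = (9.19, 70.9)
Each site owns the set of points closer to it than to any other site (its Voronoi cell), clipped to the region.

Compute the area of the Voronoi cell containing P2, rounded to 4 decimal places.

1. box [0,96]×[0,89]: [(0, 0) (96, 0) (96, 89) (0, 89)]
2. ⊥bis P2·P0 via (58.205,27.125): [(0, 50.8577) (96, 11.7144) (96, 89) (0, 89)]  |A|=5540.5425
3. ⊥bis P2·P1 via (39.99,31.225): [(36.9811, 35.7789) (96, 11.7144) (96, 89) (1.8165, 89)]  |A|=4786.932
4. ⊥bis P2·P3 via (61.28,54.205): [(43.5151, 33.1147) (96, 11.7144) (96, 89) (90.5888, 89)]  |A|=2179.3694
5. ⊥bis P2·P4 via (41.76,38.095): [(43.7917, 33.4431) (44.0261, 32.9064) (96, 11.7144) (96, 89) (90.5888, 89)]  |A|=2179.2567
6. ⊥bis P2·P5 via (38.2,60.055): [(43.7917, 33.4431) (44.0261, 32.9064) (96, 11.7144) (96, 89) (90.5888, 89)]  |A|=2179.2567
7. canonical 5-gon: [(43.7917, 33.4431) (44.0261, 32.9064) (96, 11.7144) (96, 89) (90.5888, 89)]
8. shoelace: 2179.2567

Area of P2's cell: 2179.2567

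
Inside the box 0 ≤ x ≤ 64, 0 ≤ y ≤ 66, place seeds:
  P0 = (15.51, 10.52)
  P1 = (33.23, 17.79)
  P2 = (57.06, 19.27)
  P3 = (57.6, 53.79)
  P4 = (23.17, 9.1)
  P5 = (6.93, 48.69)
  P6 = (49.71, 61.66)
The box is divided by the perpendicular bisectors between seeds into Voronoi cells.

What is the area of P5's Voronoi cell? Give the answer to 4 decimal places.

Area of P5's cell: 984.0950

1. box [0,64]×[0,66]: [(0, 0) (64, 0) (64, 66) (0, 66)]
2. ⊥bis P5·P0 via (11.22,29.605): [(0, 27.0829) (64, 41.4691) (64, 66) (0, 66)]  |A|=2030.3354
3. ⊥bis P5·P1 via (20.08,33.24): [(0, 27.0829) (17.4562, 31.0068) (58.5699, 66) (0, 66)]  |A|=1364.4461
4. ⊥bis P5·P2 via (31.995,33.98): [(0, 27.0829) (17.4562, 31.0068) (43.0188, 52.764) (50.7867, 66) (0, 66)]  |A|=1312.937
5. ⊥bis P5·P3 via (32.265,51.24): [(0, 27.0829) (17.4562, 31.0068) (32.9723, 44.213) (30.7794, 66) (0, 66)]  |A|=1061.7107
6. ⊥bis P5·P4 via (15.05,28.895): [(0, 27.0829) (17.4562, 31.0068) (32.9723, 44.213) (30.7794, 66) (0, 66)]  |A|=1061.7107
7. ⊥bis P5·P6 via (28.32,55.175): [(0, 27.0829) (17.4562, 31.0068) (31.916, 43.314) (25.0381, 66) (0, 66)]  |A|=984.095
8. canonical 5-gon: [(0, 27.0829) (17.4562, 31.0068) (31.916, 43.314) (25.0381, 66) (0, 66)]
9. shoelace: 984.095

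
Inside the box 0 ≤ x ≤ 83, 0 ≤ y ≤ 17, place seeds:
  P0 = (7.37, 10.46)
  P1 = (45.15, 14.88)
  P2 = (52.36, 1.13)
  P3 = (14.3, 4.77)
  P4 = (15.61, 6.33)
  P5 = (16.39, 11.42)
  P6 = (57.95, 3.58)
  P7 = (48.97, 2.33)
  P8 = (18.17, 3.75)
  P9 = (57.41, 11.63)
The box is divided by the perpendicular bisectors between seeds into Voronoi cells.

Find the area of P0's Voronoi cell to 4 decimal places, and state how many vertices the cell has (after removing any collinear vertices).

1. box [0,83]×[0,17]: [(0, 0) (83, 0) (83, 17) (0, 17)]
2. ⊥bis P0·P1 via (26.26,12.67): [(0, 0) (27.7423, 0) (25.7534, 17) (0, 17)]  |A|=454.7136
3. ⊥bis P0·P2 via (29.865,5.795): [(0, 0) (27.7423, 0) (25.7534, 17) (0, 17)]  |A|=454.7136
4. ⊥bis P0·P3 via (10.835,7.615): [(0, 0) (4.5826, 0) (18.5407, 17) (0, 17)]  |A|=196.548
5. ⊥bis P0·P4 via (11.49,8.395): [(0, 0) (4.5826, 0) (11.5128, 8.4405) (15.8029, 17) (0, 17)]  |A|=184.831
6. ⊥bis P0·P5 via (11.88,10.94): [(0, 0) (4.5826, 0) (11.5128, 8.4405) (12.0351, 9.4826) (11.235, 17) (0, 17)]  |A|=167.6616
7. ⊥bis P0·P6 via (32.66,7.02): [(0, 0) (4.5826, 0) (11.5128, 8.4405) (12.0351, 9.4826) (11.235, 17) (0, 17)]  |A|=167.6616
8. ⊥bis P0·P7 via (28.17,6.395): [(0, 0) (4.5826, 0) (11.5128, 8.4405) (12.0351, 9.4826) (11.235, 17) (0, 17)]  |A|=167.6616
9. ⊥bis P0·P8 via (12.77,7.105): [(0, 0) (4.5826, 0) (11.5128, 8.4405) (12.0351, 9.4826) (11.235, 17) (0, 17)]  |A|=167.6616
10. ⊥bis P0·P9 via (32.39,11.045): [(0, 0) (4.5826, 0) (11.5128, 8.4405) (12.0351, 9.4826) (11.235, 17) (0, 17)]  |A|=167.6616
11. canonical 6-gon: [(0, 0) (4.5826, 0) (11.5128, 8.4405) (12.0351, 9.4826) (11.235, 17) (0, 17)]
12. shoelace: 167.6616

Area of P0's cell: 167.6616 (6 vertices)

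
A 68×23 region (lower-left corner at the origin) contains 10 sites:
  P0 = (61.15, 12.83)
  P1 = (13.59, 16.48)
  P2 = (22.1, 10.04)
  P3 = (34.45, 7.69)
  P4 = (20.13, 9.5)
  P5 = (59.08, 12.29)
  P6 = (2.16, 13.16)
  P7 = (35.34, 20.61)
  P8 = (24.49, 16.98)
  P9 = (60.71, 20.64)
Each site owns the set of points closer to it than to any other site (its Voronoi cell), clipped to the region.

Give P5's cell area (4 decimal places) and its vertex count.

Area of P5's cell: 245.0496 (5 vertices)

1. box [0,68]×[0,23]: [(0, 0) (68, 0) (68, 23) (0, 23)]
2. ⊥bis P5·P0 via (60.115,12.56): [(0, 0) (63.3915, 0) (57.3915, 23) (0, 23)]  |A|=1389.005
3. ⊥bis P5·P1 via (36.335,14.385): [(35.01, 0) (63.3915, 0) (57.3915, 23) (37.1285, 23)]  |A|=559.4118
4. ⊥bis P5·P2 via (40.59,11.165): [(41.2693, 0) (63.3915, 0) (57.3915, 23) (39.8699, 23)]  |A|=455.9038
5. ⊥bis P5·P3 via (46.765,9.99): [(48.6308, 0) (63.3915, 0) (57.3915, 23) (44.3352, 23)]  |A|=319.8963
6. ⊥bis P5·P4 via (39.605,10.895): [(48.6308, 0) (63.3915, 0) (57.3915, 23) (44.3352, 23)]  |A|=319.8963
7. ⊥bis P5·P6 via (30.62,12.725): [(48.6308, 0) (63.3915, 0) (57.3915, 23) (44.3352, 23)]  |A|=319.8963
8. ⊥bis P5·P7 via (47.21,16.45): [(46.1326, 13.3759) (48.6308, 0) (63.3915, 0) (57.3915, 23) (49.5055, 23)]  |A|=295.0164
9. ⊥bis P5·P8 via (41.785,14.635): [(46.1326, 13.3759) (48.6308, 0) (63.3915, 0) (57.3915, 23) (49.5055, 23)]  |A|=295.0164
10. ⊥bis P5·P9 via (59.895,16.465): [(48.0272, 18.7817) (46.1326, 13.3759) (48.6308, 0) (63.3915, 0) (59.0534, 16.6293)]  |A|=245.0496
11. canonical 5-gon: [(48.0272, 18.7817) (46.1326, 13.3759) (48.6308, 0) (63.3915, 0) (59.0534, 16.6293)]
12. shoelace: 245.0496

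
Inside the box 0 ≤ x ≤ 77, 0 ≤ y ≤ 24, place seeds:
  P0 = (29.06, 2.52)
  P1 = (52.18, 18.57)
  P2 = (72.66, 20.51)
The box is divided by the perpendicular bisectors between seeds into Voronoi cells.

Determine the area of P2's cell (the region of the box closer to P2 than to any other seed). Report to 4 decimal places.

Area of P2's cell: 332.7783

1. box [0,77]×[0,24]: [(0, 0) (77, 0) (77, 24) (0, 24)]
2. ⊥bis P2·P0 via (50.86,11.515): [(55.6113, 0) (77, 0) (77, 24) (45.7085, 24)]  |A|=632.1628
3. ⊥bis P2·P1 via (62.42,19.54): [(64.271, 0) (77, 0) (77, 24) (61.9975, 24)]  |A|=332.7783
4. canonical 4-gon: [(64.271, 0) (77, 0) (77, 24) (61.9975, 24)]
5. shoelace: 332.7783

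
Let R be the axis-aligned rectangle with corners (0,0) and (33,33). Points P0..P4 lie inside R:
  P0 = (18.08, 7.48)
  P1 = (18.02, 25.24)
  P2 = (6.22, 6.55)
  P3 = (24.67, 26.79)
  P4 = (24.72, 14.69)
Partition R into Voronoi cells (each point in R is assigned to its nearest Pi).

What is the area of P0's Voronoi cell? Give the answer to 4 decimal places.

Area of P0's cell: 204.2776

1. box [0,33]×[0,33]: [(0, 0) (33, 0) (33, 33) (0, 33)]
2. ⊥bis P0·P1 via (18.05,16.36): [(0, 16.299) (0, 0) (33, 0) (33, 16.4105)]  |A|=539.7072
3. ⊥bis P0·P2 via (12.15,7.015): [(11.419, 16.3376) (12.7001, 0) (33, 0) (33, 16.4105)]  |A|=342.9038
4. ⊥bis P0·P3 via (21.375,17.135): [(23.5911, 16.3787) (11.419, 16.3376) (12.7001, 0) (33, 0) (33, 13.1677)]  |A|=327.648
5. ⊥bis P0·P4 via (21.4,11.085): [(15.6809, 16.352) (11.419, 16.3376) (12.7001, 0) (33, 0) (33, 0.4021)]  |A|=204.2776
6. canonical 5-gon: [(15.6809, 16.352) (11.419, 16.3376) (12.7001, 0) (33, 0) (33, 0.4021)]
7. shoelace: 204.2776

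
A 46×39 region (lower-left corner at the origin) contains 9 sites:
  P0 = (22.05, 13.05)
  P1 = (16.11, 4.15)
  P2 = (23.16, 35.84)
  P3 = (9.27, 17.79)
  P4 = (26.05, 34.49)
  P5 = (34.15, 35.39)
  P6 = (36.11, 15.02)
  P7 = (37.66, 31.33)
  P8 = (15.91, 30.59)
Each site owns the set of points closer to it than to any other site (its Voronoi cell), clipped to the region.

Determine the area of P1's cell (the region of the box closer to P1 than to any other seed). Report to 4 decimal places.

1. box [0,46]×[0,39]: [(0, 0) (46, 0) (46, 39) (0, 39)]
2. ⊥bis P1·P0 via (19.08,8.6): [(0, 21.3343) (0, 0) (31.9655, 0)]  |A|=340.9809
3. ⊥bis P1·P2 via (19.635,19.995): [(0, 21.3343) (0, 0) (31.9655, 0)]  |A|=340.9809
4. ⊥bis P1·P3 via (12.69,10.97): [(14.311, 11.7829) (0, 4.6064) (0, 0) (31.9655, 0)]  |A|=221.2842
5. ⊥bis P1·P4 via (21.08,19.32): [(14.311, 11.7829) (0, 4.6064) (0, 0) (31.9655, 0)]  |A|=221.2842
6. ⊥bis P1·P5 via (25.13,19.77): [(14.311, 11.7829) (0, 4.6064) (0, 0) (31.9655, 0)]  |A|=221.2842
7. ⊥bis P1·P6 via (26.11,9.585): [(30.9517, 0.6766) (14.311, 11.7829) (0, 4.6064) (0, 0) (31.3194, 0)]  |A|=221.0656
8. ⊥bis P1·P7 via (26.885,17.74): [(30.9517, 0.6766) (14.311, 11.7829) (0, 4.6064) (0, 0) (31.3194, 0)]  |A|=221.0656
9. ⊥bis P1·P8 via (16.01,17.37): [(30.9517, 0.6766) (14.311, 11.7829) (0, 4.6064) (0, 0) (31.3194, 0)]  |A|=221.0656
10. canonical 5-gon: [(30.9517, 0.6766) (14.311, 11.7829) (0, 4.6064) (0, 0) (31.3194, 0)]
11. shoelace: 221.0656

Area of P1's cell: 221.0656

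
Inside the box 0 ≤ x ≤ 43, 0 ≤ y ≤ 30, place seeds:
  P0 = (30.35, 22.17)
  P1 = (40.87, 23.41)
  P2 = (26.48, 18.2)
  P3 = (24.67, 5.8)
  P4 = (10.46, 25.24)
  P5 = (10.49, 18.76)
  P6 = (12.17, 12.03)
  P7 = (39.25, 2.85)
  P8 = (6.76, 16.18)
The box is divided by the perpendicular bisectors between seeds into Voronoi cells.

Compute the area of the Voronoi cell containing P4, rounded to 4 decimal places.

1. box [0,43]×[0,30]: [(0, 0) (43, 0) (43, 30) (0, 30)]
2. ⊥bis P4·P0 via (20.405,23.705): [(0, 0) (16.7462, 0) (21.3766, 30) (0, 30)]  |A|=571.8418
3. ⊥bis P4·P1 via (25.665,24.325): [(0, 0) (16.7462, 0) (21.3766, 30) (0, 30)]  |A|=571.8418
4. ⊥bis P4·P2 via (18.47,21.72): [(0, 0) (8.9251, 0) (20.9803, 27.4324) (21.3766, 30) (0, 30)]  |A|=464.567
5. ⊥bis P4·P3 via (17.565,15.52): [(0, 2.6806) (14.8843, 13.5605) (20.9803, 27.4324) (21.3766, 30) (0, 30)]  |A|=384.1032
6. ⊥bis P4·P5 via (10.475,22): [(0, 21.9515) (18.6096, 22.0377) (20.9803, 27.4324) (21.3766, 30) (0, 30)]  |A|=161.9682
7. ⊥bis P4·P6 via (11.315,18.635): [(0, 21.9515) (18.6096, 22.0377) (20.9803, 27.4324) (21.3766, 30) (0, 30)]  |A|=161.9682
8. ⊥bis P4·P7 via (24.855,14.045): [(0, 21.9515) (18.6096, 22.0377) (20.9803, 27.4324) (21.3766, 30) (0, 30)]  |A|=161.9682
9. ⊥bis P4·P8 via (8.61,20.71): [(0, 24.2262) (5.5076, 21.977) (18.6096, 22.0377) (20.9803, 27.4324) (21.3766, 30) (0, 30)]  |A|=155.7041
10. canonical 6-gon: [(0, 24.2262) (5.5076, 21.977) (18.6096, 22.0377) (20.9803, 27.4324) (21.3766, 30) (0, 30)]
11. shoelace: 155.7041

Area of P4's cell: 155.7041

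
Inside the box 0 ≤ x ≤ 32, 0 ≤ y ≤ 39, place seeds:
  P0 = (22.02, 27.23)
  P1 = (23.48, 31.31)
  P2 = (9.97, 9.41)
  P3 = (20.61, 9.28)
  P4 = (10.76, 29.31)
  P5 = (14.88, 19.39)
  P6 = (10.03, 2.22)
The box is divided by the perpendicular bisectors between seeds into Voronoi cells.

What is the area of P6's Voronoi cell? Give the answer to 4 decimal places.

1. box [0,32]×[0,39]: [(0, 0) (32, 0) (32, 39) (0, 39)]
2. ⊥bis P6·P0 via (16.025,14.725): [(0, 22.4075) (0, 0) (32, 0) (32, 7.0665)]  |A|=471.5835
3. ⊥bis P6·P1 via (16.755,16.765): [(0, 22.4075) (0, 0) (32, 0) (32, 7.0665)]  |A|=471.5835
4. ⊥bis P6·P2 via (10,5.815): [(0, 5.7316) (0, 0) (32, 0) (32, 5.9986)]  |A|=187.6822
5. ⊥bis P6·P3 via (15.32,5.75): [(15.2474, 5.8588) (0, 5.7316) (0, 0) (19.157, 0)]  |A|=99.8139
6. ⊥bis P6·P4 via (10.395,15.765): [(15.2474, 5.8588) (0, 5.7316) (0, 0) (19.157, 0)]  |A|=99.8139
7. ⊥bis P6·P5 via (12.455,10.805): [(15.2474, 5.8588) (0, 5.7316) (0, 0) (19.157, 0)]  |A|=99.8139
8. canonical 4-gon: [(15.2474, 5.8588) (0, 5.7316) (0, 0) (19.157, 0)]
9. shoelace: 99.8139

Area of P6's cell: 99.8139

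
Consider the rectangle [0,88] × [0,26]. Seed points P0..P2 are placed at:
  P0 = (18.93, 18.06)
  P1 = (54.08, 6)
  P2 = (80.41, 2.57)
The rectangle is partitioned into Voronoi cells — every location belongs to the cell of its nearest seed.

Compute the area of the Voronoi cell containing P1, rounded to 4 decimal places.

1. box [0,88]×[0,26]: [(0, 0) (88, 0) (88, 26) (0, 26)]
2. ⊥bis P1·P0 via (36.505,12.03): [(32.3775, 0) (88, 0) (88, 26) (41.2981, 26)]  |A|=1330.217
3. ⊥bis P1·P2 via (67.245,4.285): [(32.3775, 0) (66.6868, 0) (70.0738, 26) (41.2981, 26)]  |A|=820.1048
4. canonical 4-gon: [(32.3775, 0) (66.6868, 0) (70.0738, 26) (41.2981, 26)]
5. shoelace: 820.1048

Area of P1's cell: 820.1048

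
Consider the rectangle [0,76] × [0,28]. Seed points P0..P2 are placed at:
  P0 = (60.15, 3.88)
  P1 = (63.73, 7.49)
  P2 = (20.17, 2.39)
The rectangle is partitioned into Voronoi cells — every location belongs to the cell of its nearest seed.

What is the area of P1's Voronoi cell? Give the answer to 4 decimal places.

1. box [0,76]×[0,28]: [(0, 0) (76, 0) (76, 28) (0, 28)]
2. ⊥bis P1·P0 via (61.94,5.685): [(67.6726, 0) (76, 0) (76, 28) (39.438, 28)]  |A|=628.451
3. ⊥bis P1·P2 via (41.95,4.94): [(67.6726, 0) (76, 0) (76, 28) (39.438, 28)]  |A|=628.451
4. canonical 4-gon: [(67.6726, 0) (76, 0) (76, 28) (39.438, 28)]
5. shoelace: 628.451

Area of P1's cell: 628.4510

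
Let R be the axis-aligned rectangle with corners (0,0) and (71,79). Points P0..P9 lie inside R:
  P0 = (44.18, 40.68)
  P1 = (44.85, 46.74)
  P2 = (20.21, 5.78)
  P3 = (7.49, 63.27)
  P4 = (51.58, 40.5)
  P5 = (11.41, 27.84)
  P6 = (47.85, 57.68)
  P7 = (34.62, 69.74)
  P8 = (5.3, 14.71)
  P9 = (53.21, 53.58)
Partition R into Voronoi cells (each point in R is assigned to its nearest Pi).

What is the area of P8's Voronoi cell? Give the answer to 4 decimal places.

Area of P8's cell: 270.5641

1. box [0,71]×[0,79]: [(0, 0) (71, 0) (71, 79) (0, 79)]
2. ⊥bis P8·P0 via (24.74,27.695): [(0, 64.7336) (0, 0) (43.2389, 0)]  |A|=1399.5054
3. ⊥bis P8·P1 via (25.075,30.725): [(11.6129, 47.3477) (0, 61.6871) (0, 0) (43.2389, 0)]  |A|=1381.8163
4. ⊥bis P8·P2 via (12.755,10.245): [(23.9314, 28.9056) (11.6129, 47.3477) (0, 61.6871) (0, 0) (6.619, 0)]  |A|=852.5548
5. ⊥bis P8·P3 via (6.395,38.99): [(23.9314, 28.9056) (17.5309, 38.4878) (0, 39.2784) (0, 0) (6.619, 0)]  |A|=647.1177
6. ⊥bis P8·P4 via (28.44,27.605): [(23.9314, 28.9056) (17.5309, 38.4878) (0, 39.2784) (0, 0) (6.619, 0)]  |A|=647.1177
7. ⊥bis P8·P5 via (8.355,21.275): [(16.9622, 17.2696) (0, 25.163) (0, 0) (6.619, 0)]  |A|=270.5641
8. ⊥bis P8·P6 via (26.575,36.195): [(16.9622, 17.2696) (0, 25.163) (0, 0) (6.619, 0)]  |A|=270.5641
9. ⊥bis P8·P7 via (19.96,42.225): [(16.9622, 17.2696) (0, 25.163) (0, 0) (6.619, 0)]  |A|=270.5641
10. ⊥bis P8·P9 via (29.255,34.145): [(16.9622, 17.2696) (0, 25.163) (0, 0) (6.619, 0)]  |A|=270.5641
11. canonical 4-gon: [(16.9622, 17.2696) (0, 25.163) (0, 0) (6.619, 0)]
12. shoelace: 270.5641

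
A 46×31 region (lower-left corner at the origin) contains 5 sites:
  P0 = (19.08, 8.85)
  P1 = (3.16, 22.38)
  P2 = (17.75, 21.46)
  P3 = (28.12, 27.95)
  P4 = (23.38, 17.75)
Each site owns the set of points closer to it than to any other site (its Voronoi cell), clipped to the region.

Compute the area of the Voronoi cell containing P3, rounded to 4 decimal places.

Area of P3's cell: 293.6860

1. box [0,46]×[0,31]: [(0, 0) (46, 0) (46, 31) (0, 31)]
2. ⊥bis P3·P0 via (23.6,18.4): [(0, 29.5698) (46, 7.7981) (46, 31) (0, 31)]  |A|=566.537
3. ⊥bis P3·P1 via (15.64,25.165): [(16.3879, 21.8135) (46, 7.7981) (46, 31) (14.3379, 31)]  |A|=488.9606
4. ⊥bis P3·P2 via (22.935,24.705): [(28.2618, 16.1936) (46, 7.7981) (46, 31) (18.9953, 31)]  |A|=405.7011
5. ⊥bis P3·P4 via (25.75,22.85): [(23.4176, 23.9339) (46, 13.4397) (46, 31) (18.9953, 31)]  |A|=293.686
6. canonical 4-gon: [(23.4176, 23.9339) (46, 13.4397) (46, 31) (18.9953, 31)]
7. shoelace: 293.686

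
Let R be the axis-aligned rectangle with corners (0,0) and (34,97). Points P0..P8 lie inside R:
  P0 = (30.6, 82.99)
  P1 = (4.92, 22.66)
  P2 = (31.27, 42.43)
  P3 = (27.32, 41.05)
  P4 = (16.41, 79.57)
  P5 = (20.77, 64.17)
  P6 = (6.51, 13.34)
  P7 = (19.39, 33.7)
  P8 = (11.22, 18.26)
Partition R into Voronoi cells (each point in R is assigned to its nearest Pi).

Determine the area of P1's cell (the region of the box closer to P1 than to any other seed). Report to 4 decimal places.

Area of P1's cell: 199.8372

1. box [0,34]×[0,97]: [(0, 0) (34, 0) (34, 97) (0, 97)]
2. ⊥bis P1·P0 via (17.76,52.825): [(0, 60.3847) (0, 0) (34, 0) (34, 45.9123)]  |A|=1807.049
3. ⊥bis P1·P2 via (18.095,32.545): [(0, 56.6625) (0, 0) (34, 0) (34, 11.3464)]  |A|=1156.1512
4. ⊥bis P1·P3 via (16.12,31.855): [(0, 51.49) (0, 0) (34, 0) (34, 10.0762)]  |A|=1046.6258
5. ⊥bis P1·P4 via (10.665,51.115): [(0, 51.49) (0, 0) (34, 0) (34, 10.0762)]  |A|=1046.6258
6. ⊥bis P1·P5 via (12.845,43.415): [(3.7913, 46.872) (0, 48.3197) (0, 0) (34, 0) (34, 10.0762)]  |A|=1040.616
7. ⊥bis P1·P6 via (5.715,18): [(24.819, 21.2592) (3.7913, 46.872) (0, 48.3197) (0, 17.025)]  |A|=421.6836
8. ⊥bis P1·P7 via (12.155,28.18): [(18.2857, 20.1446) (0, 44.1114) (0, 17.025)]  |A|=247.6468
9. ⊥bis P1·P8 via (8.07,20.46): [(6.4381, 18.1234) (12.8372, 27.2858) (0, 44.1114) (0, 17.025)]  |A|=199.8372
10. canonical 4-gon: [(6.4381, 18.1234) (12.8372, 27.2858) (0, 44.1114) (0, 17.025)]
11. shoelace: 199.8372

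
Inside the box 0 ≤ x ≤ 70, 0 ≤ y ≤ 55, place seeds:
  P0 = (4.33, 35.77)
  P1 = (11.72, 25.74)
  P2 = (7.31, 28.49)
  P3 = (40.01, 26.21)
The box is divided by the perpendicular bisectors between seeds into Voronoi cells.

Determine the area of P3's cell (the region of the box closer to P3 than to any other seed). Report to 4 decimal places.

Area of P3's cell: 2410.5952

1. box [0,70]×[0,55]: [(0, 0) (70, 0) (70, 55) (0, 55)]
2. ⊥bis P3·P0 via (22.17,30.99): [(13.8666, 0) (70, 0) (70, 55) (28.6032, 55)]  |A|=2682.0805
3. ⊥bis P3·P1 via (25.865,25.975): [(25.5708, 43.6826) (26.2965, 0) (70, 0) (70, 55) (28.6032, 55)]  |A|=2410.5952
4. ⊥bis P3·P2 via (23.66,27.35): [(25.5708, 43.6826) (26.2965, 0) (70, 0) (70, 55) (28.6032, 55)]  |A|=2410.5952
5. canonical 5-gon: [(25.5708, 43.6826) (26.2965, 0) (70, 0) (70, 55) (28.6032, 55)]
6. shoelace: 2410.5952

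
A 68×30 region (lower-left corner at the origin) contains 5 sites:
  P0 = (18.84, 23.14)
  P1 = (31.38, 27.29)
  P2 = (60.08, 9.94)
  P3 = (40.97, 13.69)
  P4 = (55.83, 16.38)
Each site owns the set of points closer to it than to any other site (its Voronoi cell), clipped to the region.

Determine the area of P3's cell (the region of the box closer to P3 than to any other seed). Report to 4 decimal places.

Area of P3's cell: 481.8116

1. box [0,68]×[0,30]: [(0, 0) (68, 0) (68, 30) (0, 30)]
2. ⊥bis P3·P0 via (29.905,18.415): [(22.0414, 0) (68, 0) (68, 30) (34.8521, 30)]  |A|=1186.5984
3. ⊥bis P3·P1 via (36.175,20.49): [(28.4714, 15.0578) (22.0414, 0) (68, 0) (68, 30) (49.6615, 30)]  |A|=1075.9555
4. ⊥bis P3·P2 via (50.525,11.815): [(28.4714, 15.0578) (22.0414, 0) (48.2065, 0) (54.0935, 30) (49.6615, 30)]  |A|=570.4555
5. ⊥bis P3·P4 via (48.4,15.035): [(46.1405, 27.5171) (28.4714, 15.0578) (22.0414, 0) (48.2065, 0) (49.7229, 7.7273)]  |A|=481.8116
6. canonical 5-gon: [(46.1405, 27.5171) (28.4714, 15.0578) (22.0414, 0) (48.2065, 0) (49.7229, 7.7273)]
7. shoelace: 481.8116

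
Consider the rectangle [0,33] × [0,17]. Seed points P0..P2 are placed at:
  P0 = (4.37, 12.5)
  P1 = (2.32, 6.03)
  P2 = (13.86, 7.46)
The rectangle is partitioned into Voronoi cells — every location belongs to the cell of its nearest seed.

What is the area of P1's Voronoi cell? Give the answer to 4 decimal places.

Area of P1's cell: 75.9117

1. box [0,33]×[0,17]: [(0, 0) (33, 0) (33, 17) (0, 17)]
2. ⊥bis P1·P0 via (3.345,9.265): [(0, 10.3249) (0, 0) (32.5862, 0)]  |A|=168.2241
3. ⊥bis P1·P2 via (8.09,6.745): [(7.9589, 7.8031) (0, 10.3249) (0, 0) (8.9258, 0)]  |A|=75.9117
4. canonical 4-gon: [(7.9589, 7.8031) (0, 10.3249) (0, 0) (8.9258, 0)]
5. shoelace: 75.9117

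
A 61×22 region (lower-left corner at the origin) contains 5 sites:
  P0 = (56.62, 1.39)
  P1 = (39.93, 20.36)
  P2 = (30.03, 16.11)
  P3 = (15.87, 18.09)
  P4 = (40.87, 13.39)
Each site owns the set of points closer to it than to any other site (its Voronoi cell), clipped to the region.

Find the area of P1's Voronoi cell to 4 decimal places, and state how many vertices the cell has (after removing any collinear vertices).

1. box [0,61]×[0,22]: [(0, 0) (61, 0) (61, 22) (0, 22)]
2. ⊥bis P1·P0 via (48.275,10.875): [(0, 0) (35.9144, 0) (60.9198, 22) (0, 22)]  |A|=1065.1757
3. ⊥bis P1·P2 via (34.98,18.235): [(40.9182, 4.4024) (60.9198, 22) (33.3637, 22)]  |A|=242.4598
4. ⊥bis P1·P3 via (27.9,19.225): [(40.9182, 4.4024) (60.9198, 22) (33.3637, 22)]  |A|=242.4598
5. ⊥bis P1·P4 via (40.4,16.875): [(35.8285, 16.2585) (57.7549, 19.2156) (60.9198, 22) (33.3637, 22)]  |A|=104.9541
6. canonical 4-gon: [(35.8285, 16.2585) (57.7549, 19.2156) (60.9198, 22) (33.3637, 22)]
7. shoelace: 104.9541

Area of P1's cell: 104.9541 (4 vertices)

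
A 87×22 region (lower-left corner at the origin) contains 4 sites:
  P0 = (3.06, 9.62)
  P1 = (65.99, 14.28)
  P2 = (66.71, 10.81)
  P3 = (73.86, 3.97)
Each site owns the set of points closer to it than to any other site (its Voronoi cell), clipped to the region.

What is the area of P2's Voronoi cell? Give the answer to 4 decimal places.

Area of P2's cell: 337.3327

1. box [0,87]×[0,22]: [(0, 0) (87, 0) (87, 22) (0, 22)]
2. ⊥bis P2·P0 via (34.885,10.215): [(35.076, 0) (87, 0) (87, 22) (34.6647, 22)]  |A|=1146.8529
3. ⊥bis P2·P1 via (66.35,12.545): [(34.9632, 6.0325) (35.076, 0) (87, 0) (87, 16.8297)]  |A|=594.4975
4. ⊥bis P2·P3 via (70.285,7.39): [(77.4123, 14.8404) (34.9632, 6.0325) (35.076, 0) (63.2154, 0)]  |A|=337.3327
5. canonical 4-gon: [(77.4123, 14.8404) (34.9632, 6.0325) (35.076, 0) (63.2154, 0)]
6. shoelace: 337.3327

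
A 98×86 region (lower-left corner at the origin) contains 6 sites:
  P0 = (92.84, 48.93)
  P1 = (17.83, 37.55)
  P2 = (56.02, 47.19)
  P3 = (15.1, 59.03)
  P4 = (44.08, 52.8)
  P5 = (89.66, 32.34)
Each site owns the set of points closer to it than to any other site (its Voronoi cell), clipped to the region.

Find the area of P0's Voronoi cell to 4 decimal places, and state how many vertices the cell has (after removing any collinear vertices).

Area of P0's cell: 1080.0963 (4 vertices)

1. box [0,98]×[0,86]: [(0, 0) (98, 0) (98, 86) (0, 86)]
2. ⊥bis P0·P1 via (55.335,43.24): [(61.8951, 0) (98, 0) (98, 86) (48.8477, 86)]  |A|=3666.0586
3. ⊥bis P0·P2 via (74.43,48.06): [(76.7012, 0) (98, 0) (98, 86) (72.6371, 86)]  |A|=2006.4557
4. ⊥bis P0·P3 via (53.97,53.98): [(76.7012, 0) (98, 0) (98, 86) (72.6371, 86)]  |A|=2006.4557
5. ⊥bis P0·P4 via (68.46,50.865): [(76.7012, 0) (98, 0) (98, 86) (72.6371, 86)]  |A|=2006.4557
6. ⊥bis P0·P5 via (91.25,40.635): [(74.6303, 43.8207) (98, 39.3411) (98, 86) (72.6371, 86)]  |A|=1080.0963
7. canonical 4-gon: [(74.6303, 43.8207) (98, 39.3411) (98, 86) (72.6371, 86)]
8. shoelace: 1080.0963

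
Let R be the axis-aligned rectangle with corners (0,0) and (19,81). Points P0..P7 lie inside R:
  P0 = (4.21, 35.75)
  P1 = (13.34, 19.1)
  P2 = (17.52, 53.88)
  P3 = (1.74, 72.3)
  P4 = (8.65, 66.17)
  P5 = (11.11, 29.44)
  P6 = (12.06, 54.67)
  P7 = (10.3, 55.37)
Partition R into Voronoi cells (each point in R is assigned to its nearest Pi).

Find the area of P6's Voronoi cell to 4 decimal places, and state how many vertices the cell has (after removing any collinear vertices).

Area of P6's cell: 73.3967 (4 vertices)

1. box [0,19]×[0,81]: [(0, 0) (19, 0) (19, 81) (0, 81)]
2. ⊥bis P6·P0 via (8.135,45.21): [(0, 48.5853) (19, 40.7021) (19, 81) (0, 81)]  |A|=690.7706
3. ⊥bis P6·P1 via (12.7,36.885): [(0, 48.5853) (19, 40.7021) (19, 81) (0, 81)]  |A|=690.7706
4. ⊥bis P6·P2 via (14.79,54.275): [(0, 48.5853) (13.1758, 43.1186) (18.6568, 81) (0, 81)]  |A|=566.9183
5. ⊥bis P6·P3 via (6.9,63.485): [(0, 59.446) (0, 48.5853) (13.1758, 43.1186) (16.976, 69.3831)]  |A|=275.6012
6. ⊥bis P6·P4 via (10.355,60.42): [(0, 57.3495) (0, 48.5853) (13.1758, 43.1186) (15.9178, 62.0695)]  |A|=202.0953
7. ⊥bis P6·P5 via (11.585,42.055): [(0, 57.3495) (0, 48.5853) (13.1758, 43.1186) (15.9178, 62.0695)]  |A|=202.0953
8. ⊥bis P6·P7 via (11.18,55.02): [(13.7252, 61.4193) (7.3996, 45.5151) (13.1758, 43.1186) (15.9178, 62.0695)]  |A|=73.3967
9. canonical 4-gon: [(13.7252, 61.4193) (7.3996, 45.5151) (13.1758, 43.1186) (15.9178, 62.0695)]
10. shoelace: 73.3967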